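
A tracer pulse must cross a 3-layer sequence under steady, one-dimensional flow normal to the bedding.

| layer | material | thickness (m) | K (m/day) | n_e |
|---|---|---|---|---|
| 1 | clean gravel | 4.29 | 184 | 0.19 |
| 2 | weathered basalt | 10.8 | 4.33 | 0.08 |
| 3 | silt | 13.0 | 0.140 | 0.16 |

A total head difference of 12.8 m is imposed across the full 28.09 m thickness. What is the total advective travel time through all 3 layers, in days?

28.0

With flow normal to the layers, continuity requires the same specific discharge q through every layer.
Σ(b_i/K_i) = 4.29/184 + 10.8/4.33 + 13.0/0.140 = 95.37 d.
q = Δh / Σ(b_i/K_i) = 12.8 / 95.37 = 0.1342 m/day.
In each layer the seepage velocity is v_i = q/n_i, so the layer transit time is t_i = b_i·n_i / q:
  layer 1 (clean gravel): t_1 = 4.29 × 0.19 / 0.1342 = 6.073 d
  layer 2 (weathered basalt): t_2 = 10.8 × 0.08 / 0.1342 = 6.438 d
  layer 3 (silt): t_3 = 13.0 × 0.16 / 0.1342 = 15.50 d
Total t = Σ t_i = 28.01 days.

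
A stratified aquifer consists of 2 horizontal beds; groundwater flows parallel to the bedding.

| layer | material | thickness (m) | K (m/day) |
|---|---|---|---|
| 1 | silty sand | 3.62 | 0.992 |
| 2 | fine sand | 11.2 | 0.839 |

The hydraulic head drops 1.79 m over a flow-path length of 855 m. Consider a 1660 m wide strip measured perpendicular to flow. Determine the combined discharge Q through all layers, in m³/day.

45.1

Flow is parallel to layering, so each bed carries its own Darcy discharge and the transmissivities add.
Σ(K_i·b_i) = 0.992×3.62 + 0.839×11.2 = 12.99 m²/day.
Hydraulic gradient i = Δh / L = 1.79 / 855 = 0.002094.
Q = Σ(K_i·b_i) · W · i = 12.99 × 1660 × 0.002094 = 45.14 m³/day.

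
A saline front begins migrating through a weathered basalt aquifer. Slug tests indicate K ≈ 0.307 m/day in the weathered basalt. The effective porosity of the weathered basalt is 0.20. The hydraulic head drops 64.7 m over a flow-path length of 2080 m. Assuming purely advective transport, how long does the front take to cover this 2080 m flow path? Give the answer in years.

Hydraulic gradient i = Δh / L = 64.7 / 2080 = 0.03111.
Darcy flux q = K · i = 0.3070 × 0.03111 = 0.009549 m/day.
Seepage velocity v = q / n_e = 0.009549 / 0.20 = 0.04775 m/day.
Travel time t = L / v = 2080 / 0.04775 = 43563 days = 119.3 years.

119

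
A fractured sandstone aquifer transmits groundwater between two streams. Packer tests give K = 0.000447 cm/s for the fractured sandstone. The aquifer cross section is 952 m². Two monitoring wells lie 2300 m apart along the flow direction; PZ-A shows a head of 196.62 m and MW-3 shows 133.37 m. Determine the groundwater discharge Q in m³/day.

Convert K: 0.000447 cm/s × 864 = 0.3862 m/day.
Hydraulic gradient i = (196.62 − 133.37) / 2300 = 63.25 / 2300 = 0.02750.
Darcy's law: Q = K · A · i = 0.3862 × 952.0 × 0.02750 = 10.11 m³/day.

10.1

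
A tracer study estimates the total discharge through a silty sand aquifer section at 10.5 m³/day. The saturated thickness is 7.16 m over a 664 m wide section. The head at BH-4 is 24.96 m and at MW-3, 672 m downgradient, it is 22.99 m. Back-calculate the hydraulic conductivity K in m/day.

Cross-sectional area A = 664 × 7.16 = 4754 m².
Hydraulic gradient i = (24.96 − 22.99) / 672 = 1.97 / 672 = 0.002932.
From Q = K·A·i, K = Q / (A·i) = 10.5 / (4754 × 0.002932) = 0.7534 m/day.

0.753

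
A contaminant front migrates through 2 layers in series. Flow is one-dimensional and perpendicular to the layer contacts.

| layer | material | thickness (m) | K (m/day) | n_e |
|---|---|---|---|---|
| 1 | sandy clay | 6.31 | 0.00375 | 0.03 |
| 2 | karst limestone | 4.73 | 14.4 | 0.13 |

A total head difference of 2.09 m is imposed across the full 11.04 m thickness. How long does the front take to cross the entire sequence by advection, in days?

With flow normal to the layers, continuity requires the same specific discharge q through every layer.
Σ(b_i/K_i) = 6.31/0.00375 + 4.73/14.4 = 1683 d.
q = Δh / Σ(b_i/K_i) = 2.09 / 1683 = 0.001242 m/day.
In each layer the seepage velocity is v_i = q/n_i, so the layer transit time is t_i = b_i·n_i / q:
  layer 1 (sandy clay): t_1 = 6.31 × 0.03 / 0.001242 = 152.4 d
  layer 2 (karst limestone): t_2 = 4.73 × 0.13 / 0.001242 = 495.2 d
Total t = Σ t_i = 647.6 days.

648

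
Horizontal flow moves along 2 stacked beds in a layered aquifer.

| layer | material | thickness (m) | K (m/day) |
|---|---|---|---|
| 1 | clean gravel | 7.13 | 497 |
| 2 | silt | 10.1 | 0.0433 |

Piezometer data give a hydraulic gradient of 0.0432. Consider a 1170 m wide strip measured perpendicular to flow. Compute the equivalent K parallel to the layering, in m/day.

206

Flow is parallel to layering, so each bed carries its own Darcy discharge and the transmissivities add.
Σ(K_i·b_i) = 497×7.13 + 0.0433×10.1 = 3544 m²/day.
Total thickness b = 17.23 m, so K_eq = Σ(K_i·b_i)/b = 205.7 m/day.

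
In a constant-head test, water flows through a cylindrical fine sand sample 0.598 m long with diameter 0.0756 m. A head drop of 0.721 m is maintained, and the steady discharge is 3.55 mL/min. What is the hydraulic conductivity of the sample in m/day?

0.945

Cross-sectional area A = π·(d/2)² = π × (0.0756/2)² = 0.004489 m².
Convert discharge: 3.55 mL/min = 5.917e-08 m³/s.
Darcy's law rearranged: K = Q·L / (A·Δh) = 5.917e-08 × 0.598 / (0.004489 × 0.721) = 1.093e-05 m/s = 0.9445 m/day.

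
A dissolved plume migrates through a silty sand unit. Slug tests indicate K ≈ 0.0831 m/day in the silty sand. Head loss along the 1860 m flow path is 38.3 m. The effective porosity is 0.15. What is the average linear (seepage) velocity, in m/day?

0.0114

Hydraulic gradient i = Δh / L = 38.3 / 1860 = 0.02059.
Darcy flux q = K · i = 0.08310 × 0.02059 = 0.001711 m/day.
Seepage velocity v = q / n_e = 0.001711 / 0.15 = 0.01141 m/day.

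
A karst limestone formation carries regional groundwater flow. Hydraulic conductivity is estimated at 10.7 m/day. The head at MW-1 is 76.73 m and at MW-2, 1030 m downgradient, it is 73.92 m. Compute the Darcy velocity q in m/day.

Hydraulic gradient i = (76.73 − 73.92) / 1030 = 2.81 / 1030 = 0.002728.
Specific discharge q = K · i = 10.70 × 0.002728 = 0.02919 m/day.

0.0292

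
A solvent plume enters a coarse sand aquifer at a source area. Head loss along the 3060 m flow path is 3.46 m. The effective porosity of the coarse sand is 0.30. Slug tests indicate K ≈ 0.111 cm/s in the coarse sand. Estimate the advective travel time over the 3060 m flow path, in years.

23.2

Convert K: 0.111 cm/s × 864 = 95.90 m/day.
Hydraulic gradient i = Δh / L = 3.46 / 3060 = 0.001131.
Darcy flux q = K · i = 95.90 × 0.001131 = 0.1084 m/day.
Seepage velocity v = q / n_e = 0.1084 / 0.30 = 0.3615 m/day.
Travel time t = L / v = 3060 / 0.3615 = 8465 days = 23.18 years.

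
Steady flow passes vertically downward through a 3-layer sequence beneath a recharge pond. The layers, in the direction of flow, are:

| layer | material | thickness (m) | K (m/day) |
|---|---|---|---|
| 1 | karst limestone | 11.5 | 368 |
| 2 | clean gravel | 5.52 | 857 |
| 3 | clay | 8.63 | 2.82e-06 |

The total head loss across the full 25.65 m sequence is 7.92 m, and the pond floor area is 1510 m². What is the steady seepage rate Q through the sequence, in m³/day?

Flow is perpendicular to layering, so the layers act in series and the equivalent K is the thickness-weighted harmonic mean.
Total thickness L = 11.5 + 5.52 + 8.63 = 25.65 m.
Σ(b_i/K_i) = 11.5/368 + 5.52/857 + 8.63/2.82e-06 = 3.060e+06 d.
K_eq = L / Σ(b_i/K_i) = 25.65 / 3.060e+06 = 8.382e-06 m/day.
Q = K_eq · A · (Δh/L) = 8.382e-06 × 1510 × (7.92/25.65) = 0.003908 m³/day.

0.00391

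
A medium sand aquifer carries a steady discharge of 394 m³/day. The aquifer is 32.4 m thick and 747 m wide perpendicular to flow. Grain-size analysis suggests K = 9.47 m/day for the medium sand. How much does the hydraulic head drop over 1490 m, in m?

Cross-sectional area A = 747 × 32.4 = 24203 m².
From Q = K·A·i, i = Q / (K·A) = 394 / (9.470 × 24203) = 0.001719.
Head loss Δh = i · L = 0.001719 × 1490 = 2.561 m.

2.56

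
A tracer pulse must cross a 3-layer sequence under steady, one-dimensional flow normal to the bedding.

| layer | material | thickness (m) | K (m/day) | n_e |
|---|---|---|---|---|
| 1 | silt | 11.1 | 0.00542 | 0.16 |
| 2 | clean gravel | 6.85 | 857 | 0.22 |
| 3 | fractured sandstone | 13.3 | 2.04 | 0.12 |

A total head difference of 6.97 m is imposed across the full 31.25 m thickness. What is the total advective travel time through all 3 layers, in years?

3.94

With flow normal to the layers, continuity requires the same specific discharge q through every layer.
Σ(b_i/K_i) = 11.1/0.00542 + 6.85/857 + 13.3/2.04 = 2054 d.
q = Δh / Σ(b_i/K_i) = 6.97 / 2054 = 0.003393 m/day.
In each layer the seepage velocity is v_i = q/n_i, so the layer transit time is t_i = b_i·n_i / q:
  layer 1 (silt): t_1 = 11.1 × 0.16 / 0.003393 = 523.5 d
  layer 2 (clean gravel): t_2 = 6.85 × 0.22 / 0.003393 = 444.2 d
  layer 3 (fractured sandstone): t_3 = 13.3 × 0.12 / 0.003393 = 470.4 d
Total t = Σ t_i = 1438 days = 3.937 years.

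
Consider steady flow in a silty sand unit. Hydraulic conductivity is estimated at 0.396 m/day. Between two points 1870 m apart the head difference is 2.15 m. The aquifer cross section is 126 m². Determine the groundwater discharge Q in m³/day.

0.0574

Hydraulic gradient i = Δh / L = 2.15 / 1870 = 0.001150.
Darcy's law: Q = K · A · i = 0.3960 × 126.0 × 0.001150 = 0.05737 m³/day.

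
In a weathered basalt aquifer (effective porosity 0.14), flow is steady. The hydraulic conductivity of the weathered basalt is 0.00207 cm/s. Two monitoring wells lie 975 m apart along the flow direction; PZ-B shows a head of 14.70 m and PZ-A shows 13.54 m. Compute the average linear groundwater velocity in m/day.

Convert K: 0.00207 cm/s × 864 = 1.788 m/day.
Hydraulic gradient i = (14.70 − 13.54) / 975 = 1.16 / 975 = 0.001190.
Darcy flux q = K · i = 1.788 × 0.001190 = 0.002128 m/day.
Seepage velocity v = q / n_e = 0.002128 / 0.14 = 0.01520 m/day.

0.0152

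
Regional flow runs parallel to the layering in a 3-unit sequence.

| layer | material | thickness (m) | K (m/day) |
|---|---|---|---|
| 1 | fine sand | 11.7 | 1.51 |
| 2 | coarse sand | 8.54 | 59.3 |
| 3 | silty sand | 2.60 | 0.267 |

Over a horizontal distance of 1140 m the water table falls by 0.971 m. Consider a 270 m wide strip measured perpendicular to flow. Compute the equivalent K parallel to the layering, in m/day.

23.0

Flow is parallel to layering, so each bed carries its own Darcy discharge and the transmissivities add.
Σ(K_i·b_i) = 1.51×11.7 + 59.3×8.54 + 0.267×2.60 = 524.8 m²/day.
Total thickness b = 22.84 m, so K_eq = Σ(K_i·b_i)/b = 22.98 m/day.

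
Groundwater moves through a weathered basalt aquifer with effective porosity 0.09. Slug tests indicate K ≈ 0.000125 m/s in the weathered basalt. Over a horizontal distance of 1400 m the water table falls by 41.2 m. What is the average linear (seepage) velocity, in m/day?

Convert K: 0.000125 m/s × 86400 = 10.80 m/day.
Hydraulic gradient i = Δh / L = 41.2 / 1400 = 0.02943.
Darcy flux q = K · i = 10.80 × 0.02943 = 0.3178 m/day.
Seepage velocity v = q / n_e = 0.3178 / 0.09 = 3.531 m/day.

3.53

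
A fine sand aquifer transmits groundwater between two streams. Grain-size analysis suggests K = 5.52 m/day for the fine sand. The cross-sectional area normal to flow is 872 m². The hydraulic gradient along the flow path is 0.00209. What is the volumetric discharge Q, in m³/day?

10.1

Hydraulic gradient i = 0.00209.
Darcy's law: Q = K · A · i = 5.520 × 872.0 × 0.002090 = 10.06 m³/day.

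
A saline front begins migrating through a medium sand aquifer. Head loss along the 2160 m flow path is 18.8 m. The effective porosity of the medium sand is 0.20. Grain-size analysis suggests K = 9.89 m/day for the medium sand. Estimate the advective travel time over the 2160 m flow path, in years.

Hydraulic gradient i = Δh / L = 18.8 / 2160 = 0.008704.
Darcy flux q = K · i = 9.890 × 0.008704 = 0.08608 m/day.
Seepage velocity v = q / n_e = 0.08608 / 0.20 = 0.4304 m/day.
Travel time t = L / v = 2160 / 0.4304 = 5019 days = 13.74 years.

13.7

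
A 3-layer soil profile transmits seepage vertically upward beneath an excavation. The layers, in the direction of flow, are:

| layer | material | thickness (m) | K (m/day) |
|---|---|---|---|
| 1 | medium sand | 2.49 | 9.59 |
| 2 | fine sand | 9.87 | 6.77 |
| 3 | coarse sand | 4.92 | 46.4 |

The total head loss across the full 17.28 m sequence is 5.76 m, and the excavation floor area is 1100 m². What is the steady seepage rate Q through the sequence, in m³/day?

Flow is perpendicular to layering, so the layers act in series and the equivalent K is the thickness-weighted harmonic mean.
Total thickness L = 2.49 + 9.87 + 4.92 = 17.28 m.
Σ(b_i/K_i) = 2.49/9.59 + 9.87/6.77 + 4.92/46.4 = 1.824 d.
K_eq = L / Σ(b_i/K_i) = 17.28 / 1.824 = 9.476 m/day.
Q = K_eq · A · (Δh/L) = 9.476 × 1100 × (5.76/17.28) = 3474 m³/day.

3470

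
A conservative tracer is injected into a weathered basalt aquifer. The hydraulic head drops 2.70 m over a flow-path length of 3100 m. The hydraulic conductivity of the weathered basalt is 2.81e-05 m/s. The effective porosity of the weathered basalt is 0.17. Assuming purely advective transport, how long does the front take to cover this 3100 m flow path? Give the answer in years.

682

Convert K: 2.81e-05 m/s × 86400 = 2.428 m/day.
Hydraulic gradient i = Δh / L = 2.70 / 3100 = 0.0008710.
Darcy flux q = K · i = 2.428 × 0.0008710 = 0.002115 m/day.
Seepage velocity v = q / n_e = 0.002115 / 0.17 = 0.01244 m/day.
Travel time t = L / v = 3100 / 0.01244 = 2.492e+05 days = 682.3 years.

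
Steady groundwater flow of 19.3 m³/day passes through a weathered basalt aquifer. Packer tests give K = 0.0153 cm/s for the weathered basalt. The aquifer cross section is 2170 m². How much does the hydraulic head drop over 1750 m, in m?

Convert K: 0.0153 cm/s × 864 = 13.22 m/day.
From Q = K·A·i, i = Q / (K·A) = 19.3 / (13.22 × 2170) = 0.0006728.
Head loss Δh = i · L = 0.0006728 × 1750 = 1.177 m.

1.18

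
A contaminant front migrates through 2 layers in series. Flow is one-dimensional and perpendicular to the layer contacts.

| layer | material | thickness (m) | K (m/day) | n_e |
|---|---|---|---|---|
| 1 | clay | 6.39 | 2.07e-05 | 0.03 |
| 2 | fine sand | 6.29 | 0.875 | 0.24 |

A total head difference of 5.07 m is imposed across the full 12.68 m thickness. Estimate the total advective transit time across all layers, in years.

With flow normal to the layers, continuity requires the same specific discharge q through every layer.
Σ(b_i/K_i) = 6.39/2.07e-05 + 6.29/0.875 = 3.087e+05 d.
q = Δh / Σ(b_i/K_i) = 5.07 / 3.087e+05 = 1.642e-05 m/day.
In each layer the seepage velocity is v_i = q/n_i, so the layer transit time is t_i = b_i·n_i / q:
  layer 1 (clay): t_1 = 6.39 × 0.03 / 1.642e-05 = 11672 d
  layer 2 (fine sand): t_2 = 6.29 × 0.24 / 1.642e-05 = 91917 d
Total t = Σ t_i = 1.036e+05 days = 283.6 years.

284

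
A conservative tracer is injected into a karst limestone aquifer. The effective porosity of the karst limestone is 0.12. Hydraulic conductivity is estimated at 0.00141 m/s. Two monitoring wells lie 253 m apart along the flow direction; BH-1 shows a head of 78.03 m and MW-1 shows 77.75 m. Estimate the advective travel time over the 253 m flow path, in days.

Convert K: 0.00141 m/s × 86400 = 121.8 m/day.
Hydraulic gradient i = (78.03 − 77.75) / 253 = 0.28 / 253 = 0.001107.
Darcy flux q = K · i = 121.8 × 0.001107 = 0.1348 m/day.
Seepage velocity v = q / n_e = 0.1348 / 0.12 = 1.124 m/day.
Travel time t = L / v = 253 / 1.124 = 225.2 days.

225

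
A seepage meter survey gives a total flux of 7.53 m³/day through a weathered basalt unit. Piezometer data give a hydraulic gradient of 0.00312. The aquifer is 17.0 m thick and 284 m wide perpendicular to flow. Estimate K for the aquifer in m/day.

0.500

Cross-sectional area A = 284 × 17.0 = 4828 m².
Hydraulic gradient i = 0.00312.
From Q = K·A·i, K = Q / (A·i) = 7.53 / (4828 × 0.003120) = 0.4999 m/day.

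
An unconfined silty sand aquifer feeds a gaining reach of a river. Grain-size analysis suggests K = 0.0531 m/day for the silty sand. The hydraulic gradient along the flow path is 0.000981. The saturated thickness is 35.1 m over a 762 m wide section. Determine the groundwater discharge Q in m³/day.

1.39

Cross-sectional area A = 762 × 35.1 = 26746 m².
Hydraulic gradient i = 0.000981.
Darcy's law: Q = K · A · i = 0.05310 × 26746 × 0.0009810 = 1.393 m³/day.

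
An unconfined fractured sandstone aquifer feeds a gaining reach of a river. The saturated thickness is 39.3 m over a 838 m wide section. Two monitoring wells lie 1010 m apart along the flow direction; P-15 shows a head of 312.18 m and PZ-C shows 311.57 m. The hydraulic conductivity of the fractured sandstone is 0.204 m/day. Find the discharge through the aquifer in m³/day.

4.06

Cross-sectional area A = 838 × 39.3 = 32933 m².
Hydraulic gradient i = (312.18 − 311.57) / 1010 = 0.61 / 1010 = 0.0006040.
Darcy's law: Q = K · A · i = 0.2040 × 32933 × 0.0006040 = 4.058 m³/day.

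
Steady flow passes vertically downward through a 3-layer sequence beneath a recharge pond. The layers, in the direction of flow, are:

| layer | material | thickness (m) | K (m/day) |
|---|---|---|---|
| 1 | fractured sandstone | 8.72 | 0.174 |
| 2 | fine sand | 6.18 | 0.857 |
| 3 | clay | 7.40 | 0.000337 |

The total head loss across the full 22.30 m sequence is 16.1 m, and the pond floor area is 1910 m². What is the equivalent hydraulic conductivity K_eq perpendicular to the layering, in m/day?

0.00101

Flow is perpendicular to layering, so the layers act in series and the equivalent K is the thickness-weighted harmonic mean.
Total thickness L = 8.72 + 6.18 + 7.40 = 22.30 m.
Σ(b_i/K_i) = 8.72/0.174 + 6.18/0.857 + 7.40/0.000337 = 22016 d.
K_eq = L / Σ(b_i/K_i) = 22.30 / 22016 = 0.001013 m/day.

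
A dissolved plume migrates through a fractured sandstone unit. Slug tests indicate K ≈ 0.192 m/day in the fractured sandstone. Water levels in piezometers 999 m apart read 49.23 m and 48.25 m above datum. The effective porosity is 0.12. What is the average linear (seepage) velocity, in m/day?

Hydraulic gradient i = (49.23 − 48.25) / 999 = 0.98 / 999 = 0.0009810.
Darcy flux q = K · i = 0.1920 × 0.0009810 = 0.0001883 m/day.
Seepage velocity v = q / n_e = 0.0001883 / 0.12 = 0.001570 m/day.

0.00157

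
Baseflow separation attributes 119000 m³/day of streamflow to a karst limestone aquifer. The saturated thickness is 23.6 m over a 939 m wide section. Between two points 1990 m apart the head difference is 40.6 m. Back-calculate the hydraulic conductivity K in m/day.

Cross-sectional area A = 939 × 23.6 = 22160 m².
Hydraulic gradient i = Δh / L = 40.6 / 1990 = 0.02040.
From Q = K·A·i, K = Q / (A·i) = 119000 / (22160 × 0.02040) = 263.2 m/day.

263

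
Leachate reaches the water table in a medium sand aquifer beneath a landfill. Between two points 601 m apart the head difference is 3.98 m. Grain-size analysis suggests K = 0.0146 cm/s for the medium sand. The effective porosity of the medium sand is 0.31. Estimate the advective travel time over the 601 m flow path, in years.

Convert K: 0.0146 cm/s × 864 = 12.61 m/day.
Hydraulic gradient i = Δh / L = 3.98 / 601 = 0.006622.
Darcy flux q = K · i = 12.61 × 0.006622 = 0.08354 m/day.
Seepage velocity v = q / n_e = 0.08354 / 0.31 = 0.2695 m/day.
Travel time t = L / v = 601 / 0.2695 = 2230 days = 6.106 years.

6.11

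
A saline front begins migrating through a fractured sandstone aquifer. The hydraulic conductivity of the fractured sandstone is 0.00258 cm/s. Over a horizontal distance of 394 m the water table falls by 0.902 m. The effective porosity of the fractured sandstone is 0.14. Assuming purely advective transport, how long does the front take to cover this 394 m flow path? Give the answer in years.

29.6

Convert K: 0.00258 cm/s × 864 = 2.229 m/day.
Hydraulic gradient i = Δh / L = 0.902 / 394 = 0.002289.
Darcy flux q = K · i = 2.229 × 0.002289 = 0.005103 m/day.
Seepage velocity v = q / n_e = 0.005103 / 0.14 = 0.03645 m/day.
Travel time t = L / v = 394 / 0.03645 = 10809 days = 29.59 years.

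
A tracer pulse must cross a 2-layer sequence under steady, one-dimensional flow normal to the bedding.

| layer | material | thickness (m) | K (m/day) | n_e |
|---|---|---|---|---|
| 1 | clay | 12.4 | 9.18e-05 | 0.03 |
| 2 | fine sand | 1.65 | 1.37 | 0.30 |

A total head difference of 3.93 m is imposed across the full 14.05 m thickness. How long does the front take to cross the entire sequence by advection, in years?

With flow normal to the layers, continuity requires the same specific discharge q through every layer.
Σ(b_i/K_i) = 12.4/9.18e-05 + 1.65/1.37 = 1.351e+05 d.
q = Δh / Σ(b_i/K_i) = 3.93 / 1.351e+05 = 2.909e-05 m/day.
In each layer the seepage velocity is v_i = q/n_i, so the layer transit time is t_i = b_i·n_i / q:
  layer 1 (clay): t_1 = 12.4 × 0.03 / 2.909e-05 = 12786 d
  layer 2 (fine sand): t_2 = 1.65 × 0.30 / 2.909e-05 = 17014 d
Total t = Σ t_i = 29800 days = 81.59 years.

81.6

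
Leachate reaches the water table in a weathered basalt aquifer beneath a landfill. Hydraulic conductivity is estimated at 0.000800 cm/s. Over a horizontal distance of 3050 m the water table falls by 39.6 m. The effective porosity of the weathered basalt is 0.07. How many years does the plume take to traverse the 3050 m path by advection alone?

65.1

Convert K: 0.000800 cm/s × 864 = 0.6912 m/day.
Hydraulic gradient i = Δh / L = 39.6 / 3050 = 0.01298.
Darcy flux q = K · i = 0.6912 × 0.01298 = 0.008974 m/day.
Seepage velocity v = q / n_e = 0.008974 / 0.07 = 0.1282 m/day.
Travel time t = L / v = 3050 / 0.1282 = 23790 days = 65.13 years.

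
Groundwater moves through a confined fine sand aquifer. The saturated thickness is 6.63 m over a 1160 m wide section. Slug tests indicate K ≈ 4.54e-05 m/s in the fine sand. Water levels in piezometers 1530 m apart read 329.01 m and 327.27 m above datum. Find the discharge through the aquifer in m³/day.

34.3

Convert K: 4.54e-05 m/s × 86400 = 3.923 m/day.
Cross-sectional area A = 1160 × 6.63 = 7691 m².
Hydraulic gradient i = (329.01 − 327.27) / 1530 = 1.74 / 1530 = 0.001137.
Darcy's law: Q = K · A · i = 3.923 × 7691 × 0.001137 = 34.31 m³/day.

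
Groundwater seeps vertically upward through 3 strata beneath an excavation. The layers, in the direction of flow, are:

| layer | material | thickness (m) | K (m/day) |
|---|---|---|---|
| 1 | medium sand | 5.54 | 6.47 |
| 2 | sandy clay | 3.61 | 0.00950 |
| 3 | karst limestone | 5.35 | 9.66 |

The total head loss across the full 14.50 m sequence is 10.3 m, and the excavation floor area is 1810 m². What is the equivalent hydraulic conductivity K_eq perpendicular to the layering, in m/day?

Flow is perpendicular to layering, so the layers act in series and the equivalent K is the thickness-weighted harmonic mean.
Total thickness L = 5.54 + 3.61 + 5.35 = 14.50 m.
Σ(b_i/K_i) = 5.54/6.47 + 3.61/0.00950 + 5.35/9.66 = 381.4 d.
K_eq = L / Σ(b_i/K_i) = 14.50 / 381.4 = 0.03802 m/day.

0.0380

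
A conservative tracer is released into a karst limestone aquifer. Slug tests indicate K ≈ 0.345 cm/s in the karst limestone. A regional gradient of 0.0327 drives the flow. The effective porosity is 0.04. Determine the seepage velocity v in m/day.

Convert K: 0.345 cm/s × 864 = 298.1 m/day.
Hydraulic gradient i = 0.0327.
Darcy flux q = K · i = 298.1 × 0.03270 = 9.747 m/day.
Seepage velocity v = q / n_e = 9.747 / 0.04 = 243.7 m/day.

244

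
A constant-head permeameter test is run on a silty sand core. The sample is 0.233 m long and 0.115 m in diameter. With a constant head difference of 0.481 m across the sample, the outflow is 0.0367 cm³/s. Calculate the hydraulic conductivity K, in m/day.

Cross-sectional area A = π·(d/2)² = π × (0.115/2)² = 0.01039 m².
Convert discharge: 0.0367 cm³/s = 3.670e-08 m³/s.
Darcy's law rearranged: K = Q·L / (A·Δh) = 3.670e-08 × 0.233 / (0.01039 × 0.481) = 1.712e-06 m/s = 0.1479 m/day.

0.148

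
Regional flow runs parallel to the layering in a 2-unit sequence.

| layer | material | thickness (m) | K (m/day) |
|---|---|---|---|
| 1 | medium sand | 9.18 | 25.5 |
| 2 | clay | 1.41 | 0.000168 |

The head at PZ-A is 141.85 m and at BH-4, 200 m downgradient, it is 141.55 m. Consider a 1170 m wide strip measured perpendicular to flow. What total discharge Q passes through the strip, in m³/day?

Flow is parallel to layering, so each bed carries its own Darcy discharge and the transmissivities add.
Σ(K_i·b_i) = 25.5×9.18 + 0.000168×1.41 = 234.1 m²/day.
Hydraulic gradient i = (141.85 − 141.55) / 200 = 0.3 / 200 = 0.001500.
Q = Σ(K_i·b_i) · W · i = 234.1 × 1170 × 0.001500 = 410.8 m³/day.

411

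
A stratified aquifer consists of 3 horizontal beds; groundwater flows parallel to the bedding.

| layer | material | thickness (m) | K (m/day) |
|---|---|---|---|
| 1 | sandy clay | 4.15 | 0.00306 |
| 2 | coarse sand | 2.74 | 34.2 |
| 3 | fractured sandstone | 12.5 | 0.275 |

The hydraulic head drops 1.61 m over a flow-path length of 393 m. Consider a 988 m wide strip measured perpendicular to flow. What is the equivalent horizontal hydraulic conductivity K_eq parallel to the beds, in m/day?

Flow is parallel to layering, so each bed carries its own Darcy discharge and the transmissivities add.
Σ(K_i·b_i) = 0.00306×4.15 + 34.2×2.74 + 0.275×12.5 = 97.16 m²/day.
Total thickness b = 19.39 m, so K_eq = Σ(K_i·b_i)/b = 5.011 m/day.

5.01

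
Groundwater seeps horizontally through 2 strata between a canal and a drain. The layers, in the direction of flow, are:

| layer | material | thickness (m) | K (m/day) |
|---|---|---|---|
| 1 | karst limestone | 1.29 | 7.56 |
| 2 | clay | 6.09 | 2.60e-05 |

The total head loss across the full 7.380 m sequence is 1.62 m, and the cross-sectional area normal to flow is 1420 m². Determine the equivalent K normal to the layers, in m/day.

3.15e-05

Flow is perpendicular to layering, so the layers act in series and the equivalent K is the thickness-weighted harmonic mean.
Total thickness L = 1.29 + 6.09 = 7.380 m.
Σ(b_i/K_i) = 1.29/7.56 + 6.09/2.60e-05 = 2.342e+05 d.
K_eq = L / Σ(b_i/K_i) = 7.380 / 2.342e+05 = 3.151e-05 m/day.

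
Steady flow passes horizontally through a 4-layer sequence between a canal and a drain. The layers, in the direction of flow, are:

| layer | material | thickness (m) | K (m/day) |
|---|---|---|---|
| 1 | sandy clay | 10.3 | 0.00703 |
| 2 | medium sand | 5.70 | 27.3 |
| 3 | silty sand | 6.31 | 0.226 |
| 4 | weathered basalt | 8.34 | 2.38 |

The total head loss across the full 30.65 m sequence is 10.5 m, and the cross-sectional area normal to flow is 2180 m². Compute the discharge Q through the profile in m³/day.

Flow is perpendicular to layering, so the layers act in series and the equivalent K is the thickness-weighted harmonic mean.
Total thickness L = 10.3 + 5.70 + 6.31 + 8.34 = 30.65 m.
Σ(b_i/K_i) = 10.3/0.00703 + 5.70/27.3 + 6.31/0.226 + 8.34/2.38 = 1497 d.
K_eq = L / Σ(b_i/K_i) = 30.65 / 1497 = 0.02048 m/day.
Q = K_eq · A · (Δh/L) = 0.02048 × 2180 × (10.5/30.65) = 15.29 m³/day.

15.3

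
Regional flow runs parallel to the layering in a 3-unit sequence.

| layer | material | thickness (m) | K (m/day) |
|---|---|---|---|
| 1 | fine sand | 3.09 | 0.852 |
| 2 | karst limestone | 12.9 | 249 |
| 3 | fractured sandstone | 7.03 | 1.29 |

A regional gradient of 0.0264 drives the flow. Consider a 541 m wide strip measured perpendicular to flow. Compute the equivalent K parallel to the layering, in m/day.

140

Flow is parallel to layering, so each bed carries its own Darcy discharge and the transmissivities add.
Σ(K_i·b_i) = 0.852×3.09 + 249×12.9 + 1.29×7.03 = 3224 m²/day.
Total thickness b = 23.02 m, so K_eq = Σ(K_i·b_i)/b = 140.0 m/day.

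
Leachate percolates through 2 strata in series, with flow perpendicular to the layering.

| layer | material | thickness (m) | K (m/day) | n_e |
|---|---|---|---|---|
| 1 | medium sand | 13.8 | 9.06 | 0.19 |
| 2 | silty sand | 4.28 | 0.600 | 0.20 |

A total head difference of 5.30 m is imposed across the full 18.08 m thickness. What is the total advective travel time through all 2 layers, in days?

5.68

With flow normal to the layers, continuity requires the same specific discharge q through every layer.
Σ(b_i/K_i) = 13.8/9.06 + 4.28/0.600 = 8.657 d.
q = Δh / Σ(b_i/K_i) = 5.30 / 8.657 = 0.6123 m/day.
In each layer the seepage velocity is v_i = q/n_i, so the layer transit time is t_i = b_i·n_i / q:
  layer 1 (medium sand): t_1 = 13.8 × 0.19 / 0.6123 = 4.283 d
  layer 2 (silty sand): t_2 = 4.28 × 0.20 / 0.6123 = 1.398 d
Total t = Σ t_i = 5.681 days.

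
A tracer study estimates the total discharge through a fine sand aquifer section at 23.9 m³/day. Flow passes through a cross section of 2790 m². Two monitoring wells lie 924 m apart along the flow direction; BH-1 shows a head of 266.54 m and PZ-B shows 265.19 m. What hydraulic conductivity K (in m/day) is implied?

5.86

Hydraulic gradient i = (266.54 − 265.19) / 924 = 1.35 / 924 = 0.001461.
From Q = K·A·i, K = Q / (A·i) = 23.9 / (2790 × 0.001461) = 5.863 m/day.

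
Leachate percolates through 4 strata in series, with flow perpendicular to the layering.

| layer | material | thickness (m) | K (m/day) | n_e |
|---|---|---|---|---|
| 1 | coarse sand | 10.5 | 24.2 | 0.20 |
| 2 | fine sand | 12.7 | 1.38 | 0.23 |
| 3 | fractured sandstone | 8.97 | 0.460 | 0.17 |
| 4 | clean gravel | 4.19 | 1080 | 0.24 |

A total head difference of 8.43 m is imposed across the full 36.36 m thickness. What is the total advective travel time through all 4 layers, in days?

26.1

With flow normal to the layers, continuity requires the same specific discharge q through every layer.
Σ(b_i/K_i) = 10.5/24.2 + 12.7/1.38 + 8.97/0.460 + 4.19/1080 = 29.14 d.
q = Δh / Σ(b_i/K_i) = 8.43 / 29.14 = 0.2893 m/day.
In each layer the seepage velocity is v_i = q/n_i, so the layer transit time is t_i = b_i·n_i / q:
  layer 1 (coarse sand): t_1 = 10.5 × 0.20 / 0.2893 = 7.259 d
  layer 2 (fine sand): t_2 = 12.7 × 0.23 / 0.2893 = 10.10 d
  layer 3 (fractured sandstone): t_3 = 8.97 × 0.17 / 0.2893 = 5.271 d
  layer 4 (clean gravel): t_4 = 4.19 × 0.24 / 0.2893 = 3.476 d
Total t = Σ t_i = 26.10 days.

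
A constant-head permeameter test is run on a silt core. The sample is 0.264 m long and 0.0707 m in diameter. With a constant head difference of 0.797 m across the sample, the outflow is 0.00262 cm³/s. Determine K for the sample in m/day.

0.0191

Cross-sectional area A = π·(d/2)² = π × (0.0707/2)² = 0.003926 m².
Convert discharge: 0.00262 cm³/s = 2.620e-09 m³/s.
Darcy's law rearranged: K = Q·L / (A·Δh) = 2.620e-09 × 0.264 / (0.003926 × 0.797) = 2.211e-07 m/s = 0.01910 m/day.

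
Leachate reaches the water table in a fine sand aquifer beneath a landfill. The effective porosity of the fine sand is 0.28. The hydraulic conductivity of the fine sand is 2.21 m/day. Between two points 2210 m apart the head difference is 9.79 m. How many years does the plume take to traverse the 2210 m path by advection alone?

173

Hydraulic gradient i = Δh / L = 9.79 / 2210 = 0.004430.
Darcy flux q = K · i = 2.210 × 0.004430 = 0.009790 m/day.
Seepage velocity v = q / n_e = 0.009790 / 0.28 = 0.03496 m/day.
Travel time t = L / v = 2210 / 0.03496 = 63207 days = 173.1 years.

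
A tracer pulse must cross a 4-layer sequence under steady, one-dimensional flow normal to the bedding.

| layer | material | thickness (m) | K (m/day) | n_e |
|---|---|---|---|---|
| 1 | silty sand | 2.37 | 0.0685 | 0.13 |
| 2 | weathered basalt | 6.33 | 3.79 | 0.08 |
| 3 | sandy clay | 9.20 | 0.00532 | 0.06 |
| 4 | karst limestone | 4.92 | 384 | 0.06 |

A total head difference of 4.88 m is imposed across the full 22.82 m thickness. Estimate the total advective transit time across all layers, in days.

With flow normal to the layers, continuity requires the same specific discharge q through every layer.
Σ(b_i/K_i) = 2.37/0.0685 + 6.33/3.79 + 9.20/0.00532 + 4.92/384 = 1766 d.
q = Δh / Σ(b_i/K_i) = 4.88 / 1766 = 0.002764 m/day.
In each layer the seepage velocity is v_i = q/n_i, so the layer transit time is t_i = b_i·n_i / q:
  layer 1 (silty sand): t_1 = 2.37 × 0.13 / 0.002764 = 111.5 d
  layer 2 (weathered basalt): t_2 = 6.33 × 0.08 / 0.002764 = 183.2 d
  layer 3 (sandy clay): t_3 = 9.20 × 0.06 / 0.002764 = 199.7 d
  layer 4 (karst limestone): t_4 = 4.92 × 0.06 / 0.002764 = 106.8 d
Total t = Σ t_i = 601.2 days.

601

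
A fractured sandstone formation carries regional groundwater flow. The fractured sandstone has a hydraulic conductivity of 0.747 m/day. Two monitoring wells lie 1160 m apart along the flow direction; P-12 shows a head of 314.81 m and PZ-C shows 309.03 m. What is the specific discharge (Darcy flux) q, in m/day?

0.00372

Hydraulic gradient i = (314.81 − 309.03) / 1160 = 5.78 / 1160 = 0.004983.
Specific discharge q = K · i = 0.7470 × 0.004983 = 0.003722 m/day.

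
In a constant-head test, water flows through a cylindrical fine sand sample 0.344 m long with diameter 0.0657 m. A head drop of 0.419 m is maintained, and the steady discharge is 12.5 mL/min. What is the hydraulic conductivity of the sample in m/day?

4.36

Cross-sectional area A = π·(d/2)² = π × (0.0657/2)² = 0.003390 m².
Convert discharge: 12.5 mL/min = 2.083e-07 m³/s.
Darcy's law rearranged: K = Q·L / (A·Δh) = 2.083e-07 × 0.344 / (0.003390 × 0.419) = 5.045e-05 m/s = 4.359 m/day.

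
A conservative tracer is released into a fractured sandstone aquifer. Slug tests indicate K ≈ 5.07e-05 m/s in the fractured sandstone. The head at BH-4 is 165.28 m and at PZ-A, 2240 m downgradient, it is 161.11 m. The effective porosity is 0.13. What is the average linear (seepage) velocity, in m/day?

Convert K: 5.07e-05 m/s × 86400 = 4.380 m/day.
Hydraulic gradient i = (165.28 − 161.11) / 2240 = 4.17 / 2240 = 0.001862.
Darcy flux q = K · i = 4.380 × 0.001862 = 0.008155 m/day.
Seepage velocity v = q / n_e = 0.008155 / 0.13 = 0.06273 m/day.

0.0627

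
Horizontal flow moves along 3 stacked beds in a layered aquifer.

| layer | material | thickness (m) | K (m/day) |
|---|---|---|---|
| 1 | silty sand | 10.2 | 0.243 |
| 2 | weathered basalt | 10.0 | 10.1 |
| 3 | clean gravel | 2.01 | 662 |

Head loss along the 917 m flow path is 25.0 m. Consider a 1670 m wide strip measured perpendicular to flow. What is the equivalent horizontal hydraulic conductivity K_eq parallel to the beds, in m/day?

Flow is parallel to layering, so each bed carries its own Darcy discharge and the transmissivities add.
Σ(K_i·b_i) = 0.243×10.2 + 10.1×10.0 + 662×2.01 = 1434 m²/day.
Total thickness b = 22.21 m, so K_eq = Σ(K_i·b_i)/b = 64.57 m/day.

64.6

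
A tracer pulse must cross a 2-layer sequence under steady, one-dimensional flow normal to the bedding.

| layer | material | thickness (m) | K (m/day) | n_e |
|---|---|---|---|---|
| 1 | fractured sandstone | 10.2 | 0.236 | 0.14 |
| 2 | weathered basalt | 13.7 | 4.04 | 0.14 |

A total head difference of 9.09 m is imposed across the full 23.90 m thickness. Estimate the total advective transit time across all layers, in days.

17.2

With flow normal to the layers, continuity requires the same specific discharge q through every layer.
Σ(b_i/K_i) = 10.2/0.236 + 13.7/4.04 = 46.61 d.
q = Δh / Σ(b_i/K_i) = 9.09 / 46.61 = 0.1950 m/day.
In each layer the seepage velocity is v_i = q/n_i, so the layer transit time is t_i = b_i·n_i / q:
  layer 1 (fractured sandstone): t_1 = 10.2 × 0.14 / 0.1950 = 7.322 d
  layer 2 (weathered basalt): t_2 = 13.7 × 0.14 / 0.1950 = 9.835 d
Total t = Σ t_i = 17.16 days.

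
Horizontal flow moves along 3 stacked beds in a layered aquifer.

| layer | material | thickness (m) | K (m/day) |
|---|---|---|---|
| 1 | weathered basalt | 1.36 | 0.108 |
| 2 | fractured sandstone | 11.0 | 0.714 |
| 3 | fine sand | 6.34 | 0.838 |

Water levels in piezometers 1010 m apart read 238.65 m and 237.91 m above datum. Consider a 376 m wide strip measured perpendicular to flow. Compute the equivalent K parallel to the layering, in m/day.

Flow is parallel to layering, so each bed carries its own Darcy discharge and the transmissivities add.
Σ(K_i·b_i) = 0.108×1.36 + 0.714×11.0 + 0.838×6.34 = 13.31 m²/day.
Total thickness b = 18.70 m, so K_eq = Σ(K_i·b_i)/b = 0.7120 m/day.

0.712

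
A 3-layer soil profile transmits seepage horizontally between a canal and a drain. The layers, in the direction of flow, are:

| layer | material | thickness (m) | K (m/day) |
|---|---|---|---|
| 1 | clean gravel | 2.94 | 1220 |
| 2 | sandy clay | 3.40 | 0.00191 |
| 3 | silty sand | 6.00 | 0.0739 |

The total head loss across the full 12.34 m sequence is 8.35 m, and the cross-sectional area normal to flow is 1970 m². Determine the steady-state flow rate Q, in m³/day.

8.84

Flow is perpendicular to layering, so the layers act in series and the equivalent K is the thickness-weighted harmonic mean.
Total thickness L = 2.94 + 3.40 + 6.00 = 12.34 m.
Σ(b_i/K_i) = 2.94/1220 + 3.40/0.00191 + 6.00/0.0739 = 1861 d.
K_eq = L / Σ(b_i/K_i) = 12.34 / 1861 = 0.006630 m/day.
Q = K_eq · A · (Δh/L) = 0.006630 × 1970 × (8.35/12.34) = 8.838 m³/day.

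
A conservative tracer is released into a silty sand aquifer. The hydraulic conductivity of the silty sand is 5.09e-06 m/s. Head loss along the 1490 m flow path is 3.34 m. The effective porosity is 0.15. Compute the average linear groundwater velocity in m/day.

Convert K: 5.09e-06 m/s × 86400 = 0.4398 m/day.
Hydraulic gradient i = Δh / L = 3.34 / 1490 = 0.002242.
Darcy flux q = K · i = 0.4398 × 0.002242 = 0.0009858 m/day.
Seepage velocity v = q / n_e = 0.0009858 / 0.15 = 0.006572 m/day.

0.00657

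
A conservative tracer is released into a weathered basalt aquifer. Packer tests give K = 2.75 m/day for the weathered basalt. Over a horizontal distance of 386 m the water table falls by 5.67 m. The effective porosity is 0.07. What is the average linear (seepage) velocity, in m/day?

Hydraulic gradient i = Δh / L = 5.67 / 386 = 0.01469.
Darcy flux q = K · i = 2.750 × 0.01469 = 0.04040 m/day.
Seepage velocity v = q / n_e = 0.04040 / 0.07 = 0.5771 m/day.

0.577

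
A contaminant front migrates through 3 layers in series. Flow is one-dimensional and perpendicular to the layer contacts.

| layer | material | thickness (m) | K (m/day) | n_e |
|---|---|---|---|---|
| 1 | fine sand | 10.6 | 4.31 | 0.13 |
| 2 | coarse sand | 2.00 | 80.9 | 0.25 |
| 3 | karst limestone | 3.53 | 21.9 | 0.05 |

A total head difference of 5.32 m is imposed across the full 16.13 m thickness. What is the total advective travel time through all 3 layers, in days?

With flow normal to the layers, continuity requires the same specific discharge q through every layer.
Σ(b_i/K_i) = 10.6/4.31 + 2.00/80.9 + 3.53/21.9 = 2.645 d.
q = Δh / Σ(b_i/K_i) = 5.32 / 2.645 = 2.011 m/day.
In each layer the seepage velocity is v_i = q/n_i, so the layer transit time is t_i = b_i·n_i / q:
  layer 1 (fine sand): t_1 = 10.6 × 0.13 / 2.011 = 0.6852 d
  layer 2 (coarse sand): t_2 = 2.00 × 0.25 / 2.011 = 0.2486 d
  layer 3 (karst limestone): t_3 = 3.53 × 0.05 / 2.011 = 0.08776 d
Total t = Σ t_i = 1.022 days.

1.02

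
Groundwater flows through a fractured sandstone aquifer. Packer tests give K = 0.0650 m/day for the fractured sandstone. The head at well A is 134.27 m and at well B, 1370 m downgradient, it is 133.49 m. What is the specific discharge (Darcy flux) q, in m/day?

3.70e-05

Hydraulic gradient i = (134.27 − 133.49) / 1370 = 0.78 / 1370 = 0.0005693.
Specific discharge q = K · i = 0.06500 × 0.0005693 = 3.701e-05 m/day.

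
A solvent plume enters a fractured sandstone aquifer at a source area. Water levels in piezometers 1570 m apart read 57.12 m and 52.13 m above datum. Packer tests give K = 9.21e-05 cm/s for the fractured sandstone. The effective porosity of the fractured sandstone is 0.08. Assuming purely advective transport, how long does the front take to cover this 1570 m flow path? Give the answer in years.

1360

Convert K: 9.21e-05 cm/s × 864 = 0.07957 m/day.
Hydraulic gradient i = (57.12 − 52.13) / 1570 = 4.99 / 1570 = 0.003178.
Darcy flux q = K · i = 0.07957 × 0.003178 = 0.0002529 m/day.
Seepage velocity v = q / n_e = 0.0002529 / 0.08 = 0.003161 m/day.
Travel time t = L / v = 1570 / 0.003161 = 4.966e+05 days = 1360 years.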